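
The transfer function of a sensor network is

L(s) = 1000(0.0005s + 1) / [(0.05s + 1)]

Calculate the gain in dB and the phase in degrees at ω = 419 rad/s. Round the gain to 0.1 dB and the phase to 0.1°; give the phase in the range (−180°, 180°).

33.8 dB, -75.4°

At ω = 419 rad/s:
zero (1 + j419·0.0005) = 1 + j0.2095 → |·| ≈ 1.0217, ∠ ≈ 11.83°
pole (1 + j419·0.05) = 1 + j20.95 → |·| ≈ 20.974, ∠ ≈ 87.27°
|L| = 1000 · 1.0217 / (20.974) ≈ 48.713
Gain = 20 log₁₀(48.713) ≈ 33.75 dB
∠L = (11.83°) − (87.27°) = -75.44°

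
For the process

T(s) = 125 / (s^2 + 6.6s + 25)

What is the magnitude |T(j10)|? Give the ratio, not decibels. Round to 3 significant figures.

At s = jω = j10:
quadratic: (j10)² + 6.6·j10 + 25 = -75 + j66 → |·| ≈ 99.905, ∠ ≈ 138.65°
|T| = 125 / 99.905 ≈ 1.2512

1.25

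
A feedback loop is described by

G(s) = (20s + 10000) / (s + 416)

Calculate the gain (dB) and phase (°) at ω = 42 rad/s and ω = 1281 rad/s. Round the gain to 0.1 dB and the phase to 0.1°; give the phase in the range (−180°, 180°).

Substitute s = j42:
Numerator: 20(j42) + 10000 = 10000 + j840
Denominator: (j42) + 416 = 416 + j42
|N| = √(10000² + 840²) ≈ 10035, ∠N ≈ 4.80°
|D| = √(416² + 42²) ≈ 418.11, ∠D ≈ 5.77°
|G| = 10035 / 418.11 ≈ 24.001
Gain = 20 log₁₀(24.001) ≈ 27.60 dB
∠G = 4.80° − 5.77° = -0.97°

Substitute s = j1281:
Numerator: 20(j1281) + 10000 = 10000 + j25620
Denominator: (j1281) + 416 = 416 + j1281
|N| = √(10000² + 25620²) ≈ 27502, ∠N ≈ 68.68°
|D| = √(416² + 1281²) ≈ 1346.9, ∠D ≈ 72.01°
|G| = 27502 / 1346.9 ≈ 20.419
Gain = 20 log₁₀(20.419) ≈ 26.20 dB
∠G = 68.68° − 72.01° = -3.33°

ω = 42: 27.6 dB, -1.0°; ω = 1281: 26.2 dB, -3.3°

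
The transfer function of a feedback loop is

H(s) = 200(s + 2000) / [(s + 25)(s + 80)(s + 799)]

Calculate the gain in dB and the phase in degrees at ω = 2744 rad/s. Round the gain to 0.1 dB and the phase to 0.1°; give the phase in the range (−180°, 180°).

-90.0 dB, 162.3°

At s = jω = j2744:
zero (s+2000): 2000 + j2744 → |·| = √(2000²+2744²) = √11529536 ≈ 3395.5, ∠ = arctan(2744/2000) ≈ 53.91°
pole (s+25): 25 + j2744 → |·| = √(25²+2744²) = √7530161 ≈ 2744.1, ∠ = arctan(2744/25) ≈ 89.48°
pole (s+80): 80 + j2744 → |·| = √(80²+2744²) = √7535936 ≈ 2745.2, ∠ = arctan(2744/80) ≈ 88.33°
pole (s+799): 799 + j2744 → |·| = √(799²+2744²) = √8167937 ≈ 2858, ∠ = arctan(2744/799) ≈ 73.77°
|H| = 200 · 3395.5 / 2.153e+10 ≈ 3.1542e-05
Gain = 20 log₁₀(3.1542e-05) ≈ -90.02 dB
∠H = 53.91° − 251.58° = -197.67° ≡ 162.33° (principal value)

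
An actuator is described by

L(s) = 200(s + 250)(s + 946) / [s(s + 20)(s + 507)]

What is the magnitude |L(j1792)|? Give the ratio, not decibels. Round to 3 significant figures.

0.123

At s = jω = j1792:
zero (s+250): 250 + j1792 → |·| = √(250²+1792²) = √3273764 ≈ 1809.4, ∠ = arctan(1792/250) ≈ 82.06°
zero (s+946): 946 + j1792 → |·| = √(946²+1792²) = √4106180 ≈ 2026.4, ∠ = arctan(1792/946) ≈ 62.17°
pole (s+20): 20 + j1792 → |·| = √(20²+1792²) = √3211664 ≈ 1792.1, ∠ = arctan(1792/20) ≈ 89.36°
pole (s+507): 507 + j1792 → |·| = √(507²+1792²) = √3468313 ≈ 1862.3, ∠ = arctan(1792/507) ≈ 74.20°
pole at origin: |s| = 1792, ∠ = 90.00° (in denominator)
|L| = 200 · 3.6666e+06 / 5.9807e+09 ≈ 0.12261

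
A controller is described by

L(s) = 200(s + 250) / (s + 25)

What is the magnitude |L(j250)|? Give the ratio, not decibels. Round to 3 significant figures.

281

At s = jω = j250:
zero (s+250): 250 + j250 → |·| = √(250²+250²) = √125000 ≈ 353.55, ∠ = arctan(250/250) ≈ 45.00°
pole (s+25): 25 + j250 → |·| = √(25²+250²) = √63125 ≈ 251.25, ∠ = arctan(250/25) ≈ 84.29°
|L| = 200 · 353.55 / 251.25 ≈ 281.43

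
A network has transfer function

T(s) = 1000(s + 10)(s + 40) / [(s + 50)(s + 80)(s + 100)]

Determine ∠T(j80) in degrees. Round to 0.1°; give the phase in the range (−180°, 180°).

At s = jω = j80:
zero (s+10): 10 + j80 → |·| = √(10²+80²) = √6500 ≈ 80.623, ∠ = arctan(80/10) ≈ 82.87°
zero (s+40): 40 + j80 → |·| = √(40²+80²) = √8000 ≈ 89.443, ∠ = arctan(80/40) ≈ 63.43°
pole (s+50): 50 + j80 → |·| = √(50²+80²) = √8900 ≈ 94.34, ∠ = arctan(80/50) ≈ 57.99°
pole (s+80): 80 + j80 → |·| = √(80²+80²) = √12800 ≈ 113.14, ∠ = arctan(80/80) ≈ 45.00°
pole (s+100): 100 + j80 → |·| = √(100²+80²) = √16400 ≈ 128.06, ∠ = arctan(80/100) ≈ 38.66°
∠T = 146.30° − 141.65° = 4.65°

4.7°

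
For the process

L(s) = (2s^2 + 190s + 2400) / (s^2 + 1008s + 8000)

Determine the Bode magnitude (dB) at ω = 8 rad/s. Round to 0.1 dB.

Substitute s = j8:
Numerator: 2(j8)^2 + 190(j8) + 2400 = 2272 + j1520
Denominator: (j8)^2 + 1008(j8) + 8000 = 7936 + j8064
|N| = √(2272² + 1520²) ≈ 2733.6, ∠N ≈ 33.78°
|D| = √(7936² + 8064²) ≈ 11314, ∠D ≈ 45.46°
|L| = 2733.6 / 11314 ≈ 0.24161
Gain = 20 log₁₀(0.24161) ≈ -12.34 dB

-12.3 dB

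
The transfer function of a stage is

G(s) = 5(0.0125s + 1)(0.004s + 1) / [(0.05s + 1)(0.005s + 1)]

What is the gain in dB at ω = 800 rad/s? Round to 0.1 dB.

0.2 dB

At ω = 800 rad/s:
zero (1 + j800·0.0125) = 1 + j10 → |·| ≈ 10.05, ∠ ≈ 84.29°
zero (1 + j800·0.004) = 1 + j3.2 → |·| ≈ 3.3526, ∠ ≈ 72.65°
pole (1 + j800·0.05) = 1 + j40 → |·| ≈ 40.012, ∠ ≈ 88.57°
pole (1 + j800·0.005) = 1 + j4 → |·| ≈ 4.1231, ∠ ≈ 75.96°
|G| = 5 · 10.05 · 3.3526 / (40.012 · 4.1231) ≈ 1.0212
Gain = 20 log₁₀(1.0212) ≈ 0.18 dB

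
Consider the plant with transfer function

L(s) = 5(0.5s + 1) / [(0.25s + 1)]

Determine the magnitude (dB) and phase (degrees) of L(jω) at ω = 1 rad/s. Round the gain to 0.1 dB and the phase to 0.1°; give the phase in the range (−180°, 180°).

14.7 dB, 12.5°

At ω = 1 rad/s:
zero (1 + j1·0.5) = 1 + j0.5 → |·| ≈ 1.118, ∠ ≈ 26.57°
pole (1 + j1·0.25) = 1 + j0.25 → |·| ≈ 1.0308, ∠ ≈ 14.04°
|L| = 5 · 1.118 / (1.0308) ≈ 5.423
Gain = 20 log₁₀(5.423) ≈ 14.68 dB
∠L = (26.57°) − (14.04°) = 12.53°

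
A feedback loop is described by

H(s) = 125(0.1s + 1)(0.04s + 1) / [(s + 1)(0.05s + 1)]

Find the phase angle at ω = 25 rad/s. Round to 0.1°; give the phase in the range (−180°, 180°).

-25.9°

At ω = 25 rad/s:
zero (1 + j25·0.1) = 1 + j2.5 → |·| ≈ 2.6926, ∠ ≈ 68.20°
zero (1 + j25·0.04) = 1 + j1 → |·| ≈ 1.4142, ∠ ≈ 45.00°
pole (1 + j25·1) = 1 + j25 → |·| ≈ 25.02, ∠ ≈ 87.71°
pole (1 + j25·0.05) = 1 + j1.25 → |·| ≈ 1.6008, ∠ ≈ 51.34°
∠H = (68.20° + 45.00°) − (87.71° + 51.34°) = -25.85°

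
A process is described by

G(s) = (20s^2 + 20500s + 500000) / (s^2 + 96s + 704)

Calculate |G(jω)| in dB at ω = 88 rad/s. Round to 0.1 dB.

Substitute s = j88:
Numerator: 20(j88)^2 + 20500(j88) + 500000 = 345120 + j1804000
Denominator: (j88)^2 + 96(j88) + 704 = -7040 + j8448
|N| = √(345120² + 1804000²) ≈ 1.8367e+06, ∠N ≈ 79.17°
|D| = √(7040² + 8448²) ≈ 10997, ∠D ≈ 129.81°
|G| = 1.8367e+06 / 10997 ≈ 167.02
Gain = 20 log₁₀(167.02) ≈ 44.46 dB

44.5 dB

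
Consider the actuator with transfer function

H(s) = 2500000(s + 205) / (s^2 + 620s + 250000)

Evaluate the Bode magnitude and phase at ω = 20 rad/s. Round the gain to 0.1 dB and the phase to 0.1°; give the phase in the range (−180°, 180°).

66.3 dB, 2.7°

At s = jω = j20:
zero (s+205): 205 + j20 → |·| = √(205²+20²) = √42425 ≈ 205.97, ∠ = arctan(20/205) ≈ 5.57°
quadratic: (j20)² + 620·j20 + 250000 = 249600 + j12400 → |·| ≈ 2.4991e+05, ∠ ≈ 2.84°
|H| = 2500000 · 205.97 / 2.4991e+05 ≈ 2060.4
Gain = 20 log₁₀(2060.4) ≈ 66.28 dB
∠H = 5.57° − 2.84° = 2.73°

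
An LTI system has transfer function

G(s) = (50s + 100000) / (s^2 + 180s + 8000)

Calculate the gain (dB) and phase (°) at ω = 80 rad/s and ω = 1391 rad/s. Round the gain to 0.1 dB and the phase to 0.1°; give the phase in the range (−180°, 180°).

Substitute s = j80:
Numerator: 50(j80) + 100000 = 100000 + j4000
Denominator: (j80)^2 + 180(j80) + 8000 = 1600 + j14400
|N| = √(100000² + 4000²) ≈ 1.0008e+05, ∠N ≈ 2.29°
|D| = √(1600² + 14400²) ≈ 14489, ∠D ≈ 83.66°
|G| = 1.0008e+05 / 14489 ≈ 6.9073
Gain = 20 log₁₀(6.9073) ≈ 16.79 dB
∠G = 2.29° − 83.66° = -81.37°

Substitute s = j1391:
Numerator: 50(j1391) + 100000 = 100000 + j69550
Denominator: (j1391)^2 + 180(j1391) + 8000 = -1926881 + j250380
|N| = √(100000² + 69550²) ≈ 1.2181e+05, ∠N ≈ 34.82°
|D| = √(1926881² + 250380²) ≈ 1.9431e+06, ∠D ≈ 172.60°
|G| = 1.2181e+05 / 1.9431e+06 ≈ 0.062688
Gain = 20 log₁₀(0.062688) ≈ -24.06 dB
∠G = 34.82° − 172.60° = -137.78°

ω = 80: 16.8 dB, -81.4°; ω = 1391: -24.1 dB, -137.8°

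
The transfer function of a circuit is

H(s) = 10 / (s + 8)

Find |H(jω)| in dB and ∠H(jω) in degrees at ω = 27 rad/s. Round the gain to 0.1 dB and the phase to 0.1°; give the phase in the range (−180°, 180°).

Substitute s = j27:
Numerator: 10 = 10 + j0
Denominator: (j27) + 8 = 8 + j27
|N| = √(10² + 0²) ≈ 10, ∠N ≈ 0.00°
|D| = √(8² + 27²) ≈ 28.16, ∠D ≈ 73.50°
|H| = 10 / 28.16 ≈ 0.35511
Gain = 20 log₁₀(0.35511) ≈ -8.99 dB
∠H = 0.00° − 73.50° = -73.50°

-9.0 dB, -73.5°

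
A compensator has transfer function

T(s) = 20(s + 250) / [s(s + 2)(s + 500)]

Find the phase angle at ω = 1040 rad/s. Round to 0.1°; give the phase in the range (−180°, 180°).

-167.7°

At s = jω = j1040:
zero (s+250): 250 + j1040 → |·| = √(250²+1040²) = √1144100 ≈ 1069.6, ∠ = arctan(1040/250) ≈ 76.48°
pole (s+2): 2 + j1040 → |·| = √(2²+1040²) = √1081604 ≈ 1040, ∠ = arctan(1040/2) ≈ 89.89°
pole (s+500): 500 + j1040 → |·| = √(500²+1040²) = √1331600 ≈ 1153.9, ∠ = arctan(1040/500) ≈ 64.32°
pole at origin: |s| = 1040, ∠ = 90.00° (in denominator)
∠T = 76.48° − 244.21° = -167.73°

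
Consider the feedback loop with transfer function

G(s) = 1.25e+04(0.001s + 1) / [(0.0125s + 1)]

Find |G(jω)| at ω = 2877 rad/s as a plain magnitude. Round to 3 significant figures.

At ω = 2877 rad/s:
zero (1 + j2877·0.001) = 1 + j2.877 → |·| ≈ 3.0458, ∠ ≈ 70.83°
pole (1 + j2877·0.0125) = 1 + j35.9625 → |·| ≈ 35.976, ∠ ≈ 88.41°
|G| = 1.25e+04 · 3.0458 / (35.976) ≈ 1058.3

1.06e+03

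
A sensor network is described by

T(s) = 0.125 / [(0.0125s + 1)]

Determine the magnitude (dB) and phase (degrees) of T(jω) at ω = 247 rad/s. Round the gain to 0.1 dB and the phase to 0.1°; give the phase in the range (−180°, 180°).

At ω = 247 rad/s:
pole (1 + j247·0.0125) = 1 + j3.0875 → |·| ≈ 3.2454, ∠ ≈ 72.05°
|T| = 0.125 · 1 / (3.2454) ≈ 0.038516
Gain = 20 log₁₀(0.038516) ≈ -28.29 dB
∠T = (0°) − (72.05°) = -72.05°

-28.3 dB, -72.1°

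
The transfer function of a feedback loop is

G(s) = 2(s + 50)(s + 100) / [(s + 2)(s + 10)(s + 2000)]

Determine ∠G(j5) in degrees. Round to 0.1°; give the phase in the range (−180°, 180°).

-86.3°

At s = jω = j5:
zero (s+50): 50 + j5 → |·| = √(50²+5²) = √2525 ≈ 50.249, ∠ = arctan(5/50) ≈ 5.71°
zero (s+100): 100 + j5 → |·| = √(100²+5²) = √10025 ≈ 100.12, ∠ = arctan(5/100) ≈ 2.86°
pole (s+2): 2 + j5 → |·| = √(2²+5²) = √29 ≈ 5.3852, ∠ = arctan(5/2) ≈ 68.20°
pole (s+10): 10 + j5 → |·| = √(10²+5²) = √125 ≈ 11.18, ∠ = arctan(5/10) ≈ 26.57°
pole (s+2000): 2000 + j5 → |·| = √(2000²+5²) = √4000025 ≈ 2000, ∠ = arctan(5/2000) ≈ 0.14°
∠G = 8.57° − 94.91° = -86.34°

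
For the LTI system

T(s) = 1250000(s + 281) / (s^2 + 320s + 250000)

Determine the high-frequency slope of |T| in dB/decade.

Each pole contributes −20 dB/decade at high frequency; each zero contributes +20 dB/decade.
Net: 1 zero(s) − 2 pole(s) → -20 dB/decade.

-20 dB/decade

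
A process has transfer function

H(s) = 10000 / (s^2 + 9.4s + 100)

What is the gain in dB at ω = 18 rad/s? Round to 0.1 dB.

31.0 dB

At s = jω = j18:
quadratic: (j18)² + 9.4·j18 + 100 = -224 + j169.2 → |·| ≈ 280.72, ∠ ≈ 142.93°
|H| = 10000 / 280.72 ≈ 35.623
Gain = 20 log₁₀(35.623) ≈ 31.03 dB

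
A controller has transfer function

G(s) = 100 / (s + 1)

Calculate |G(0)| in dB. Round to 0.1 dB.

G(0) = 100 / (1) = 100
20 log₁₀(100) ≈ 40.00 dB

40.0 dB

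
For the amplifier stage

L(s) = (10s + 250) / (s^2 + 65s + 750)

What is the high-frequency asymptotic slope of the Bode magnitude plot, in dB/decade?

Each pole contributes −20 dB/decade at high frequency; each zero contributes +20 dB/decade.
Net: 1 zero(s) − 2 pole(s) → -20 dB/decade.

-20 dB/decade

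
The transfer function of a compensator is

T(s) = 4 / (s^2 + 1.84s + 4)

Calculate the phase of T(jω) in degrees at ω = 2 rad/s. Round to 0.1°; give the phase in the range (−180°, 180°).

At s = jω = j2:
quadratic: (j2)² + 1.84·j2 + 4 = 0 + j3.68 → |·| ≈ 3.68, ∠ ≈ 90.00°
∠T = 0.00° − 90.00° = -90.00°

-90.0°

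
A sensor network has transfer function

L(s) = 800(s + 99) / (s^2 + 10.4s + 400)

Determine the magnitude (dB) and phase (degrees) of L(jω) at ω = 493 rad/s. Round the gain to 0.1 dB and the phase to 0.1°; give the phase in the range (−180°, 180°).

At s = jω = j493:
zero (s+99): 99 + j493 → |·| = √(99²+493²) = √252850 ≈ 502.84, ∠ = arctan(493/99) ≈ 78.65°
quadratic: (j493)² + 10.4·j493 + 400 = -242649 + j5127.2 → |·| ≈ 2.427e+05, ∠ ≈ 178.79°
|L| = 800 · 502.84 / 2.427e+05 ≈ 1.6575
Gain = 20 log₁₀(1.6575) ≈ 4.39 dB
∠L = 78.65° − 178.79° = -100.14°

4.4 dB, -100.1°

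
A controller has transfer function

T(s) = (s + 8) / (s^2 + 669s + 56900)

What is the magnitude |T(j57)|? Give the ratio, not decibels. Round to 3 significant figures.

Substitute s = j57:
Numerator: (j57) + 8 = 8 + j57
Denominator: (j57)^2 + 669(j57) + 56900 = 53651 + j38133
|N| = √(8² + 57²) ≈ 57.559, ∠N ≈ 82.01°
|D| = √(53651² + 38133²) ≈ 65822, ∠D ≈ 35.40°
|T| = 57.559 / 65822 ≈ 0.00087446

0.000874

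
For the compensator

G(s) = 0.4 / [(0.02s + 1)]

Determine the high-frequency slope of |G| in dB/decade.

Each pole contributes −20 dB/decade at high frequency; each zero contributes +20 dB/decade.
Net: 0 zero(s) − 1 pole(s) → -20 dB/decade.

-20 dB/decade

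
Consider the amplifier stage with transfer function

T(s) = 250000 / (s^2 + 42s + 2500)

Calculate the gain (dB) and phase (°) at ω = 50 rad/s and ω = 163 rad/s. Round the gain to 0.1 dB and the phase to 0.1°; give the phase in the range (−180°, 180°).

At s = jω = j50:
quadratic: (j50)² + 42·j50 + 2500 = 0 + j2100 → |·| ≈ 2100, ∠ ≈ 90.00°
|T| = 250000 / 2100 ≈ 119.05
Gain = 20 log₁₀(119.05) ≈ 41.51 dB
∠T = 0.00° − 90.00° = -90.00°

At s = jω = j163:
quadratic: (j163)² + 42·j163 + 2500 = -24069 + j6846 → |·| ≈ 25024, ∠ ≈ 164.12°
|T| = 250000 / 25024 ≈ 9.9904
Gain = 20 log₁₀(9.9904) ≈ 19.99 dB
∠T = 0.00° − 164.12° = -164.12°

ω = 50: 41.5 dB, -90.0°; ω = 163: 20.0 dB, -164.1°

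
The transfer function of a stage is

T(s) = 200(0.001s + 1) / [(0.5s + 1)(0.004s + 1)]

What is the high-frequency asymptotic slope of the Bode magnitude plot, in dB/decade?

Each pole contributes −20 dB/decade at high frequency; each zero contributes +20 dB/decade.
Net: 1 zero(s) − 2 pole(s) → -20 dB/decade.

-20 dB/decade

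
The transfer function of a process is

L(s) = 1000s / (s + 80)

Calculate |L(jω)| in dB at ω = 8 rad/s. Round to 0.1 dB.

40.0 dB

At s = jω = j8:
zero at origin: s = j8 → |·| = 8, ∠ = 90.00°
pole (s+80): 80 + j8 → |·| = √(80²+8²) = √6464 ≈ 80.399, ∠ = arctan(8/80) ≈ 5.71°
|L| = 1000 · 8 / 80.399 ≈ 99.504
Gain = 20 log₁₀(99.504) ≈ 39.96 dB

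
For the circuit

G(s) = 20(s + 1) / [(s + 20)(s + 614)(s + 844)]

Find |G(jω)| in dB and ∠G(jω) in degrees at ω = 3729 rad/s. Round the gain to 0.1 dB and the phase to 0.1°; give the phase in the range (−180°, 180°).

At s = jω = j3729:
zero (s+1): 1 + j3729 → |·| = √(1²+3729²) = √13905442 ≈ 3729, ∠ = arctan(3729/1) ≈ 89.98°
pole (s+20): 20 + j3729 → |·| = √(20²+3729²) = √13905841 ≈ 3729.1, ∠ = arctan(3729/20) ≈ 89.69°
pole (s+614): 614 + j3729 → |·| = √(614²+3729²) = √14282437 ≈ 3779.2, ∠ = arctan(3729/614) ≈ 80.65°
pole (s+844): 844 + j3729 → |·| = √(844²+3729²) = √14617777 ≈ 3823.3, ∠ = arctan(3729/844) ≈ 77.25°
|G| = 20 · 3729 / 5.3882e+10 ≈ 1.3841e-06
Gain = 20 log₁₀(1.3841e-06) ≈ -117.18 dB
∠G = 89.98° − 247.59° = -157.61°

-117.2 dB, -157.6°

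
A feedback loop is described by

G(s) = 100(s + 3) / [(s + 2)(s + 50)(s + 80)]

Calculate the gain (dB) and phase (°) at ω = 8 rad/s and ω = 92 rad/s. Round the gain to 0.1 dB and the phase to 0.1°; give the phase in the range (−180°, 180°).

At s = jω = j8:
zero (s+3): 3 + j8 → |·| = √(3²+8²) = √73 ≈ 8.544, ∠ = arctan(8/3) ≈ 69.44°
pole (s+2): 2 + j8 → |·| = √(2²+8²) = √68 ≈ 8.2462, ∠ = arctan(8/2) ≈ 75.96°
pole (s+50): 50 + j8 → |·| = √(50²+8²) = √2564 ≈ 50.636, ∠ = arctan(8/50) ≈ 9.09°
pole (s+80): 80 + j8 → |·| = √(80²+8²) = √6464 ≈ 80.399, ∠ = arctan(8/80) ≈ 5.71°
|G| = 100 · 8.544 / 33571 ≈ 0.025451
Gain = 20 log₁₀(0.025451) ≈ -31.89 dB
∠G = 69.44° − 90.76° = -21.32°

At s = jω = j92:
zero (s+3): 3 + j92 → |·| = √(3²+92²) = √8473 ≈ 92.049, ∠ = arctan(92/3) ≈ 88.13°
pole (s+2): 2 + j92 → |·| = √(2²+92²) = √8468 ≈ 92.022, ∠ = arctan(92/2) ≈ 88.75°
pole (s+50): 50 + j92 → |·| = √(50²+92²) = √10964 ≈ 104.71, ∠ = arctan(92/50) ≈ 61.48°
pole (s+80): 80 + j92 → |·| = √(80²+92²) = √14864 ≈ 121.92, ∠ = arctan(92/80) ≈ 48.99°
|G| = 100 · 92.049 / 1.1748e+06 ≈ 0.0078353
Gain = 20 log₁₀(0.0078353) ≈ -42.12 dB
∠G = 88.13° − 199.22° = -111.09°

ω = 8: -31.9 dB, -21.3°; ω = 92: -42.1 dB, -111.1°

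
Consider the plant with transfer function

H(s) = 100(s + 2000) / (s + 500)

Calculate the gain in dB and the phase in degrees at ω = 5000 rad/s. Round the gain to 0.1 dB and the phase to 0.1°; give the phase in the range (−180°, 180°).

40.6 dB, -16.1°

At s = jω = j5000:
zero (s+2000): 2000 + j5000 → |·| = √(2000²+5000²) = √29000000 ≈ 5385.2, ∠ = arctan(5000/2000) ≈ 68.20°
pole (s+500): 500 + j5000 → |·| = √(500²+5000²) = √25250000 ≈ 5024.9, ∠ = arctan(5000/500) ≈ 84.29°
|H| = 100 · 5385.2 / 5024.9 ≈ 107.17
Gain = 20 log₁₀(107.17) ≈ 40.60 dB
∠H = 68.20° − 84.29° = -16.09°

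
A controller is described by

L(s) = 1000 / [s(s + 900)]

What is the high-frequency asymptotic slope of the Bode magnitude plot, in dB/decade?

-40 dB/decade

Each pole contributes −20 dB/decade at high frequency; each zero contributes +20 dB/decade.
Net: 0 zero(s) − 2 pole(s) → -40 dB/decade.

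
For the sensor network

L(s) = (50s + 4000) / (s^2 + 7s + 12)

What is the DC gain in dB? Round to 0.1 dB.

50.5 dB

L(0) = 4000 / 12 ≈ 333.33
20 log₁₀(333.33) ≈ 50.46 dB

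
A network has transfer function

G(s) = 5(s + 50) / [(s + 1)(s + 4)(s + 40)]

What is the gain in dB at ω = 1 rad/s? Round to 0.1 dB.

At s = jω = j1:
zero (s+50): 50 + j1 → |·| = √(50²+1²) = √2501 ≈ 50.01, ∠ = arctan(1/50) ≈ 1.15°
pole (s+1): 1 + j1 → |·| = √(1²+1²) = √2 ≈ 1.4142, ∠ = arctan(1/1) ≈ 45.00°
pole (s+4): 4 + j1 → |·| = √(4²+1²) = √17 ≈ 4.1231, ∠ = arctan(1/4) ≈ 14.04°
pole (s+40): 40 + j1 → |·| = √(40²+1²) = √1601 ≈ 40.012, ∠ = arctan(1/40) ≈ 1.43°
|G| = 5 · 50.01 / 233.31 ≈ 1.0718
Gain = 20 log₁₀(1.0718) ≈ 0.60 dB

0.6 dB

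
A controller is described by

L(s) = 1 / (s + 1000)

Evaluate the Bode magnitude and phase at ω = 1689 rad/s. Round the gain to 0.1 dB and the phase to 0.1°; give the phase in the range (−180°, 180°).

Substitute s = j1689:
Numerator: 1 = 1 + j0
Denominator: (j1689) + 1000 = 1000 + j1689
|N| = √(1² + 0²) ≈ 1, ∠N ≈ 0.00°
|D| = √(1000² + 1689²) ≈ 1962.8, ∠D ≈ 59.37°
|L| = 1 / 1962.8 ≈ 0.00050948
Gain = 20 log₁₀(0.00050948) ≈ -65.86 dB
∠L = 0.00° − 59.37° = -59.37°

-65.9 dB, -59.4°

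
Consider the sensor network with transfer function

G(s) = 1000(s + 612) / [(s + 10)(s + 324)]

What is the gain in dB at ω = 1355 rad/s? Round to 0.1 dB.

-2.1 dB

At s = jω = j1355:
zero (s+612): 612 + j1355 → |·| = √(612²+1355²) = √2210569 ≈ 1486.8, ∠ = arctan(1355/612) ≈ 65.69°
pole (s+10): 10 + j1355 → |·| = √(10²+1355²) = √1836125 ≈ 1355, ∠ = arctan(1355/10) ≈ 89.58°
pole (s+324): 324 + j1355 → |·| = √(324²+1355²) = √1941001 ≈ 1393.2, ∠ = arctan(1355/324) ≈ 76.55°
|G| = 1000 · 1486.8 / 1.8878e+06 ≈ 0.78758
Gain = 20 log₁₀(0.78758) ≈ -2.07 dB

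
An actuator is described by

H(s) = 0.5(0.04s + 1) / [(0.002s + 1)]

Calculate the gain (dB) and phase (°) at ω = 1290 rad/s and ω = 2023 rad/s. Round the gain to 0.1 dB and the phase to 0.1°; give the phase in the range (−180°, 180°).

At ω = 1290 rad/s:
zero (1 + j1290·0.04) = 1 + j51.6 → |·| ≈ 51.61, ∠ ≈ 88.89°
pole (1 + j1290·0.002) = 1 + j2.58 → |·| ≈ 2.767, ∠ ≈ 68.81°
|H| = 0.5 · 51.61 / (2.767) ≈ 9.326
Gain = 20 log₁₀(9.326) ≈ 19.39 dB
∠H = (88.89°) − (68.81°) = 20.08°

At ω = 2023 rad/s:
zero (1 + j2023·0.04) = 1 + j80.92 → |·| ≈ 80.926, ∠ ≈ 89.29°
pole (1 + j2023·0.002) = 1 + j4.046 → |·| ≈ 4.1677, ∠ ≈ 76.12°
|H| = 0.5 · 80.926 / (4.1677) ≈ 9.7087
Gain = 20 log₁₀(9.7087) ≈ 19.74 dB
∠H = (89.29°) − (76.12°) = 13.17°

ω = 1290: 19.4 dB, 20.1°; ω = 2023: 19.7 dB, 13.2°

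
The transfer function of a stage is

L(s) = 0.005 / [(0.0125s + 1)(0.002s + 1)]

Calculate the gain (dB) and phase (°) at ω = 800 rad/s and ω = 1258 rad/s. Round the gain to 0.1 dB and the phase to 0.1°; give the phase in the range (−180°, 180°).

ω = 800: -71.6 dB, -142.3°; ω = 1258: -78.6 dB, -154.7°

At ω = 800 rad/s:
pole (1 + j800·0.0125) = 1 + j10 → |·| ≈ 10.05, ∠ ≈ 84.29°
pole (1 + j800·0.002) = 1 + j1.6 → |·| ≈ 1.8868, ∠ ≈ 57.99°
|L| = 0.005 · 1 / (10.05 · 1.8868) ≈ 0.00026368
Gain = 20 log₁₀(0.00026368) ≈ -71.58 dB
∠L = (0°) − (84.29° + 57.99°) = -142.28°

At ω = 1258 rad/s:
pole (1 + j1258·0.0125) = 1 + j15.725 → |·| ≈ 15.757, ∠ ≈ 86.36°
pole (1 + j1258·0.002) = 1 + j2.516 → |·| ≈ 2.7074, ∠ ≈ 68.32°
|L| = 0.005 · 1 / (15.757 · 2.7074) ≈ 0.0001172
Gain = 20 log₁₀(0.0001172) ≈ -78.62 dB
∠L = (0°) − (86.36° + 68.32°) = -154.68°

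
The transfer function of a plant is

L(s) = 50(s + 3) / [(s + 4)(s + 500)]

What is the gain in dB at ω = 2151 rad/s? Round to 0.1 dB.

At s = jω = j2151:
zero (s+3): 3 + j2151 → |·| = √(3²+2151²) = √4626810 ≈ 2151, ∠ = arctan(2151/3) ≈ 89.92°
pole (s+4): 4 + j2151 → |·| = √(4²+2151²) = √4626817 ≈ 2151, ∠ = arctan(2151/4) ≈ 89.89°
pole (s+500): 500 + j2151 → |·| = √(500²+2151²) = √4876801 ≈ 2208.3, ∠ = arctan(2151/500) ≈ 76.91°
|L| = 50 · 2151 / 4.7501e+06 ≈ 0.022642
Gain = 20 log₁₀(0.022642) ≈ -32.90 dB

-32.9 dB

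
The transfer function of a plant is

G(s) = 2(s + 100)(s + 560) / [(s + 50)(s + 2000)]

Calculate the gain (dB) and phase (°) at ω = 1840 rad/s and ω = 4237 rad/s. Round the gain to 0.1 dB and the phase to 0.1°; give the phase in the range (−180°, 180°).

At s = jω = j1840:
zero (s+100): 100 + j1840 → |·| = √(100²+1840²) = √3395600 ≈ 1842.7, ∠ = arctan(1840/100) ≈ 86.89°
zero (s+560): 560 + j1840 → |·| = √(560²+1840²) = √3699200 ≈ 1923.3, ∠ = arctan(1840/560) ≈ 73.07°
pole (s+50): 50 + j1840 → |·| = √(50²+1840²) = √3388100 ≈ 1840.7, ∠ = arctan(1840/50) ≈ 88.44°
pole (s+2000): 2000 + j1840 → |·| = √(2000²+1840²) = √7385600 ≈ 2717.6, ∠ = arctan(1840/2000) ≈ 42.61°
|G| = 2 · 3.5441e+06 / 5.0023e+06 ≈ 1.417
Gain = 20 log₁₀(1.417) ≈ 3.03 dB
∠G = 159.96° − 131.05° = 28.91°

At s = jω = j4237:
zero (s+100): 100 + j4237 → |·| = √(100²+4237²) = √17962169 ≈ 4238.2, ∠ = arctan(4237/100) ≈ 88.65°
zero (s+560): 560 + j4237 → |·| = √(560²+4237²) = √18265769 ≈ 4273.8, ∠ = arctan(4237/560) ≈ 82.47°
pole (s+50): 50 + j4237 → |·| = √(50²+4237²) = √17954669 ≈ 4237.3, ∠ = arctan(4237/50) ≈ 89.32°
pole (s+2000): 2000 + j4237 → |·| = √(2000²+4237²) = √21952169 ≈ 4685.3, ∠ = arctan(4237/2000) ≈ 64.73°
|G| = 2 · 1.8113e+07 / 1.9853e+07 ≈ 1.8247
Gain = 20 log₁₀(1.8247) ≈ 5.22 dB
∠G = 171.12° − 154.05° = 17.07°

ω = 1840: 3.0 dB, 28.9°; ω = 4237: 5.2 dB, 17.1°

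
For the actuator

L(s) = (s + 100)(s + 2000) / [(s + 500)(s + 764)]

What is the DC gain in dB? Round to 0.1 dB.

L(0) = 1·100·2000 / (500·764) ≈ 0.52356
20 log₁₀(0.52356) ≈ -5.62 dB

-5.6 dB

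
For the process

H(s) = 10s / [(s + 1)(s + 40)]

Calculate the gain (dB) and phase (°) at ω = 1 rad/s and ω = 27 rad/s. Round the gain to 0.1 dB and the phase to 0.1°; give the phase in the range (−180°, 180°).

ω = 1: -15.1 dB, 43.6°; ω = 27: -13.7 dB, -31.9°

At s = jω = j1:
zero at origin: s = j1 → |·| = 1, ∠ = 90.00°
pole (s+1): 1 + j1 → |·| = √(1²+1²) = √2 ≈ 1.4142, ∠ = arctan(1/1) ≈ 45.00°
pole (s+40): 40 + j1 → |·| = √(40²+1²) = √1601 ≈ 40.012, ∠ = arctan(1/40) ≈ 1.43°
|H| = 10 · 1 / 56.585 ≈ 0.17673
Gain = 20 log₁₀(0.17673) ≈ -15.05 dB
∠H = 90.00° − 46.43° = 43.57°

At s = jω = j27:
zero at origin: s = j27 → |·| = 27, ∠ = 90.00°
pole (s+1): 1 + j27 → |·| = √(1²+27²) = √730 ≈ 27.019, ∠ = arctan(27/1) ≈ 87.88°
pole (s+40): 40 + j27 → |·| = √(40²+27²) = √2329 ≈ 48.26, ∠ = arctan(27/40) ≈ 34.02°
|H| = 10 · 27 / 1303.9 ≈ 0.20707
Gain = 20 log₁₀(0.20707) ≈ -13.68 dB
∠H = 90.00° − 121.90° = -31.90°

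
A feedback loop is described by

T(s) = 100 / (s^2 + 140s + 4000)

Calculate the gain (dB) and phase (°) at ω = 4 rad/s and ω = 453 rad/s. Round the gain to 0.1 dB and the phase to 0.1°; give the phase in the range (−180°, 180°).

Substitute s = j4:
Numerator: 100 = 100 + j0
Denominator: (j4)^2 + 140(j4) + 4000 = 3984 + j560
|N| = √(100² + 0²) ≈ 100, ∠N ≈ 0.00°
|D| = √(3984² + 560²) ≈ 4023.2, ∠D ≈ 8.00°
|T| = 100 / 4023.2 ≈ 0.024856
Gain = 20 log₁₀(0.024856) ≈ -32.09 dB
∠T = 0.00° − 8.00° = -8.00°

Substitute s = j453:
Numerator: 100 = 100 + j0
Denominator: (j453)^2 + 140(j453) + 4000 = -201209 + j63420
|N| = √(100² + 0²) ≈ 100, ∠N ≈ 0.00°
|D| = √(201209² + 63420²) ≈ 2.1097e+05, ∠D ≈ 162.51°
|T| = 100 / 2.1097e+05 ≈ 0.000474
Gain = 20 log₁₀(0.000474) ≈ -66.48 dB
∠T = 0.00° − 162.51° = -162.51°

ω = 4: -32.1 dB, -8.0°; ω = 453: -66.5 dB, -162.5°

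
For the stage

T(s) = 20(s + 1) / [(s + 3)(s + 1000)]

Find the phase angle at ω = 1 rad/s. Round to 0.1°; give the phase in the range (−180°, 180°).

At s = jω = j1:
zero (s+1): 1 + j1 → |·| = √(1²+1²) = √2 ≈ 1.4142, ∠ = arctan(1/1) ≈ 45.00°
pole (s+3): 3 + j1 → |·| = √(3²+1²) = √10 ≈ 3.1623, ∠ = arctan(1/3) ≈ 18.43°
pole (s+1000): 1000 + j1 → |·| = √(1000²+1²) = √1000001 ≈ 1000, ∠ = arctan(1/1000) ≈ 0.06°
∠T = 45.00° − 18.49° = 26.51°

26.5°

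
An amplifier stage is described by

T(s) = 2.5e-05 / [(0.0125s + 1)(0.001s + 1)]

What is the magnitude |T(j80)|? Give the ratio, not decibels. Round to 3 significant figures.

At ω = 80 rad/s:
pole (1 + j80·0.0125) = 1 + j1 → |·| ≈ 1.4142, ∠ ≈ 45.00°
pole (1 + j80·0.001) = 1 + j0.08 → |·| ≈ 1.0032, ∠ ≈ 4.57°
|T| = 2.5e-05 · 1 / (1.4142 · 1.0032) ≈ 1.7621e-05

1.76e-05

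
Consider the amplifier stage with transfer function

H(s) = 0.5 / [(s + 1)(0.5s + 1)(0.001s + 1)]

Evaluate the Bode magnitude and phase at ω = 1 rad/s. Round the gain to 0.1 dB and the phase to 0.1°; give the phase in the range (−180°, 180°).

-10.0 dB, -71.6°

At ω = 1 rad/s:
pole (1 + j1·1) = 1 + j1 → |·| ≈ 1.4142, ∠ ≈ 45.00°
pole (1 + j1·0.5) = 1 + j0.5 → |·| ≈ 1.118, ∠ ≈ 26.57°
pole (1 + j1·0.001) = 1 + j0.001 → |·| ≈ 1, ∠ ≈ 0.06°
|H| = 0.5 · 1 / (1.4142 · 1.118 · 1) ≈ 0.31624
Gain = 20 log₁₀(0.31624) ≈ -10.00 dB
∠H = (0°) − (45.00° + 26.57° + 0.06°) = -71.63°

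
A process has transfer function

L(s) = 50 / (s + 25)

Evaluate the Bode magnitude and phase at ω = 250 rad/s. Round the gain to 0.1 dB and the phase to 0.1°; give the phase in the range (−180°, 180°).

-14.0 dB, -84.3°

Substitute s = j250:
Numerator: 50 = 50 + j0
Denominator: (j250) + 25 = 25 + j250
|N| = √(50² + 0²) ≈ 50, ∠N ≈ 0.00°
|D| = √(25² + 250²) ≈ 251.25, ∠D ≈ 84.29°
|L| = 50 / 251.25 ≈ 0.199
Gain = 20 log₁₀(0.199) ≈ -14.02 dB
∠L = 0.00° − 84.29° = -84.29°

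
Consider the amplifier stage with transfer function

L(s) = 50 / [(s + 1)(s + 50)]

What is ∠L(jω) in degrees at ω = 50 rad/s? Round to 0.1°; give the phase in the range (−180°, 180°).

-133.9°

At s = jω = j50:
pole (s+1): 1 + j50 → |·| = √(1²+50²) = √2501 ≈ 50.01, ∠ = arctan(50/1) ≈ 88.85°
pole (s+50): 50 + j50 → |·| = √(50²+50²) = √5000 ≈ 70.711, ∠ = arctan(50/50) ≈ 45.00°
∠L = 0.00° − 133.85° = -133.85°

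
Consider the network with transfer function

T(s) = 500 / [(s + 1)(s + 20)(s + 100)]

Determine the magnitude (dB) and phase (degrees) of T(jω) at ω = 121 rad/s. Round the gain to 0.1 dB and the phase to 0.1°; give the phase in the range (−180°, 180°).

At s = jω = j121:
pole (s+1): 1 + j121 → |·| = √(1²+121²) = √14642 ≈ 121, ∠ = arctan(121/1) ≈ 89.53°
pole (s+20): 20 + j121 → |·| = √(20²+121²) = √15041 ≈ 122.64, ∠ = arctan(121/20) ≈ 80.61°
pole (s+100): 100 + j121 → |·| = √(100²+121²) = √24641 ≈ 156.97, ∠ = arctan(121/100) ≈ 50.43°
|T| = 500 / 2.3293e+06 ≈ 0.00021466
Gain = 20 log₁₀(0.00021466) ≈ -73.36 dB
∠T = 0.00° − 220.57° = -220.57° ≡ 139.43° (principal value)

-73.4 dB, 139.4°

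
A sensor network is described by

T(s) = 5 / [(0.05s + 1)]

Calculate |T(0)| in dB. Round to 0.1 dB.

T(0) = 5 · 1 / 1 = 5
20 log₁₀(5) ≈ 13.98 dB

14.0 dB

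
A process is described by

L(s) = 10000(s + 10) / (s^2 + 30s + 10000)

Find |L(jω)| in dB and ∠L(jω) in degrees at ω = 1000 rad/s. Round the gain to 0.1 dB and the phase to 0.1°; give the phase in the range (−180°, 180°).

At s = jω = j1000:
zero (s+10): 10 + j1000 → |·| = √(10²+1000²) = √1000100 ≈ 1000, ∠ = arctan(1000/10) ≈ 89.43°
quadratic: (j1000)² + 30·j1000 + 10000 = -990000 + j30000 → |·| ≈ 9.9045e+05, ∠ ≈ 178.26°
|L| = 10000 · 1000 / 9.9045e+05 ≈ 10.096
Gain = 20 log₁₀(10.096) ≈ 20.08 dB
∠L = 89.43° − 178.26° = -88.83°

20.1 dB, -88.8°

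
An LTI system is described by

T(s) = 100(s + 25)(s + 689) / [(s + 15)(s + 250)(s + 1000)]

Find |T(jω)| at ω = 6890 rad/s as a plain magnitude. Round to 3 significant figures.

0.0144

At s = jω = j6890:
zero (s+25): 25 + j6890 → |·| = √(25²+6890²) = √47472725 ≈ 6890, ∠ = arctan(6890/25) ≈ 89.79°
zero (s+689): 689 + j6890 → |·| = √(689²+6890²) = √47946821 ≈ 6924.4, ∠ = arctan(6890/689) ≈ 84.29°
pole (s+15): 15 + j6890 → |·| = √(15²+6890²) = √47472325 ≈ 6890, ∠ = arctan(6890/15) ≈ 89.88°
pole (s+250): 250 + j6890 → |·| = √(250²+6890²) = √47534600 ≈ 6894.5, ∠ = arctan(6890/250) ≈ 87.92°
pole (s+1000): 1000 + j6890 → |·| = √(1000²+6890²) = √48472100 ≈ 6962.2, ∠ = arctan(6890/1000) ≈ 81.74°
|T| = 100 · 4.7709e+07 / 3.3073e+11 ≈ 0.014425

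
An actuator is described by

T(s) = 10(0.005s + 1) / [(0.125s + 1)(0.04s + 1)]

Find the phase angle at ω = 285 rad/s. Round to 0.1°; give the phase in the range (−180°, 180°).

-118.4°

At ω = 285 rad/s:
zero (1 + j285·0.005) = 1 + j1.425 → |·| ≈ 1.7409, ∠ ≈ 54.94°
pole (1 + j285·0.125) = 1 + j35.625 → |·| ≈ 35.639, ∠ ≈ 88.39°
pole (1 + j285·0.04) = 1 + j11.4 → |·| ≈ 11.444, ∠ ≈ 84.99°
∠T = (54.94°) − (88.39° + 84.99°) = -118.44°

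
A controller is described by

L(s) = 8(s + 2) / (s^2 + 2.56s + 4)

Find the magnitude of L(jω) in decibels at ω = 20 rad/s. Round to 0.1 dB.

At s = jω = j20:
zero (s+2): 2 + j20 → |·| = √(2²+20²) = √404 ≈ 20.1, ∠ = arctan(20/2) ≈ 84.29°
quadratic: (j20)² + 2.56·j20 + 4 = -396 + j51.2 → |·| ≈ 399.3, ∠ ≈ 172.63°
|L| = 8 · 20.1 / 399.3 ≈ 0.4027
Gain = 20 log₁₀(0.4027) ≈ -7.90 dB

-7.9 dB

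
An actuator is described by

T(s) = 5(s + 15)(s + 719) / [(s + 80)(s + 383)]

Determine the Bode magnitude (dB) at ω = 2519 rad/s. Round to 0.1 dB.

14.2 dB

At s = jω = j2519:
zero (s+15): 15 + j2519 → |·| = √(15²+2519²) = √6345586 ≈ 2519, ∠ = arctan(2519/15) ≈ 89.66°
zero (s+719): 719 + j2519 → |·| = √(719²+2519²) = √6862322 ≈ 2619.6, ∠ = arctan(2519/719) ≈ 74.07°
pole (s+80): 80 + j2519 → |·| = √(80²+2519²) = √6351761 ≈ 2520.3, ∠ = arctan(2519/80) ≈ 88.18°
pole (s+383): 383 + j2519 → |·| = √(383²+2519²) = √6492050 ≈ 2548, ∠ = arctan(2519/383) ≈ 81.35°
|T| = 5 · 6.5988e+06 / 6.4217e+06 ≈ 5.1379
Gain = 20 log₁₀(5.1379) ≈ 14.22 dB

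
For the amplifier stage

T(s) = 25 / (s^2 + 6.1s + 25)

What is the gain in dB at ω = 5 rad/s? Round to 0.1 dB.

At s = jω = j5:
quadratic: (j5)² + 6.1·j5 + 25 = 0 + j30.5 → |·| ≈ 30.5, ∠ ≈ 90.00°
|T| = 25 / 30.5 ≈ 0.81967
Gain = 20 log₁₀(0.81967) ≈ -1.73 dB

-1.7 dB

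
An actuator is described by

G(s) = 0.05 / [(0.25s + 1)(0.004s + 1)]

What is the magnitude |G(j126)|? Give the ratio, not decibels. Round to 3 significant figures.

At ω = 126 rad/s:
pole (1 + j126·0.25) = 1 + j31.5 → |·| ≈ 31.516, ∠ ≈ 88.18°
pole (1 + j126·0.004) = 1 + j0.504 → |·| ≈ 1.1198, ∠ ≈ 26.75°
|G| = 0.05 · 1 / (31.516 · 1.1198) ≈ 0.0014168

0.00142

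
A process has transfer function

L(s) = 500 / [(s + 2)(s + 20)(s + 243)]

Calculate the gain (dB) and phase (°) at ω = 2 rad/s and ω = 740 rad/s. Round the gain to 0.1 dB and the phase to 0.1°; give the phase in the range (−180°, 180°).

ω = 2: -28.8 dB, -51.2°; ω = 740: -118.6 dB, 109.9°

At s = jω = j2:
pole (s+2): 2 + j2 → |·| = √(2²+2²) = √8 ≈ 2.8284, ∠ = arctan(2/2) ≈ 45.00°
pole (s+20): 20 + j2 → |·| = √(20²+2²) = √404 ≈ 20.1, ∠ = arctan(2/20) ≈ 5.71°
pole (s+243): 243 + j2 → |·| = √(243²+2²) = √59053 ≈ 243.01, ∠ = arctan(2/243) ≈ 0.47°
|L| = 500 / 13815 ≈ 0.036193
Gain = 20 log₁₀(0.036193) ≈ -28.83 dB
∠L = 0.00° − 51.18° = -51.18°

At s = jω = j740:
pole (s+2): 2 + j740 → |·| = √(2²+740²) = √547604 ≈ 740, ∠ = arctan(740/2) ≈ 89.85°
pole (s+20): 20 + j740 → |·| = √(20²+740²) = √548000 ≈ 740.27, ∠ = arctan(740/20) ≈ 88.45°
pole (s+243): 243 + j740 → |·| = √(243²+740²) = √606649 ≈ 778.88, ∠ = arctan(740/243) ≈ 71.82°
|L| = 500 / 4.2667e+08 ≈ 1.1719e-06
Gain = 20 log₁₀(1.1719e-06) ≈ -118.62 dB
∠L = 0.00° − 250.12° = -250.12° ≡ 109.88° (principal value)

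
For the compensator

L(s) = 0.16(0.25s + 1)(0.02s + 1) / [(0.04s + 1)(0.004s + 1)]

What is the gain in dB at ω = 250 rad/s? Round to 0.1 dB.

11.1 dB

At ω = 250 rad/s:
zero (1 + j250·0.25) = 1 + j62.5 → |·| ≈ 62.508, ∠ ≈ 89.08°
zero (1 + j250·0.02) = 1 + j5 → |·| ≈ 5.099, ∠ ≈ 78.69°
pole (1 + j250·0.04) = 1 + j10 → |·| ≈ 10.05, ∠ ≈ 84.29°
pole (1 + j250·0.004) = 1 + j1 → |·| ≈ 1.4142, ∠ ≈ 45.00°
|L| = 0.16 · 62.508 · 5.099 / (10.05 · 1.4142) ≈ 3.5881
Gain = 20 log₁₀(3.5881) ≈ 11.10 dB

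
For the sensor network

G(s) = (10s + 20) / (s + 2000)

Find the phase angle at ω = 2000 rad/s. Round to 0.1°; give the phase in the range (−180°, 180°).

44.9°

Substitute s = j2000:
Numerator: 10(j2000) + 20 = 20 + j20000
Denominator: (j2000) + 2000 = 2000 + j2000
|N| = √(20² + 20000²) ≈ 20000, ∠N ≈ 89.94°
|D| = √(2000² + 2000²) ≈ 2828.4, ∠D ≈ 45.00°
∠G = 89.94° − 45.00° = 44.94°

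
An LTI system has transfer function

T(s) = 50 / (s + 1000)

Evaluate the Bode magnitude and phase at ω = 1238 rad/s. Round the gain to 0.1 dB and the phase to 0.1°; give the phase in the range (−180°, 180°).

At s = jω = j1238:
pole (s+1000): 1000 + j1238 → |·| = √(1000²+1238²) = √2532644 ≈ 1591.4, ∠ = arctan(1238/1000) ≈ 51.07°
|T| = 50 / 1591.4 ≈ 0.031419
Gain = 20 log₁₀(0.031419) ≈ -30.06 dB
∠T = 0.00° − 51.07° = -51.07°

-30.1 dB, -51.1°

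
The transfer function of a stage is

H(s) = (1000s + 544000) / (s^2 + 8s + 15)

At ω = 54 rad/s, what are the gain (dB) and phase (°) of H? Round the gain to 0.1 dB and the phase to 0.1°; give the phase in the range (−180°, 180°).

45.4 dB, -165.9°

Substitute s = j54:
Numerator: 1000(j54) + 544000 = 544000 + j54000
Denominator: (j54)^2 + 8(j54) + 15 = -2901 + j432
|N| = √(544000² + 54000²) ≈ 5.4667e+05, ∠N ≈ 5.67°
|D| = √(2901² + 432²) ≈ 2933, ∠D ≈ 171.53°
|H| = 5.4667e+05 / 2933 ≈ 186.39
Gain = 20 log₁₀(186.39) ≈ 45.41 dB
∠H = 5.67° − 171.53° = -165.86°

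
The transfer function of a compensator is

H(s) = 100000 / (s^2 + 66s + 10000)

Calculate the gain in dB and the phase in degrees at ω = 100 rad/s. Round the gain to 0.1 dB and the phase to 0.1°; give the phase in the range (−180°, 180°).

23.6 dB, -90.0°

At s = jω = j100:
quadratic: (j100)² + 66·j100 + 10000 = 0 + j6600 → |·| ≈ 6600, ∠ ≈ 90.00°
|H| = 100000 / 6600 ≈ 15.152
Gain = 20 log₁₀(15.152) ≈ 23.61 dB
∠H = 0.00° − 90.00° = -90.00°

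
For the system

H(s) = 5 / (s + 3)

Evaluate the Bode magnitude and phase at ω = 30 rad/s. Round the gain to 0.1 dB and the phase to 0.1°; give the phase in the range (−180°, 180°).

-15.6 dB, -84.3°

At s = jω = j30:
pole (s+3): 3 + j30 → |·| = √(3²+30²) = √909 ≈ 30.15, ∠ = arctan(30/3) ≈ 84.29°
|H| = 5 / 30.15 ≈ 0.16584
Gain = 20 log₁₀(0.16584) ≈ -15.61 dB
∠H = 0.00° − 84.29° = -84.29°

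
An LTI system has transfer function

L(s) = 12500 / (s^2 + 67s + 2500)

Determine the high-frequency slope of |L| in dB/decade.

-40 dB/decade

Each pole contributes −20 dB/decade at high frequency; each zero contributes +20 dB/decade.
Net: 0 zero(s) − 2 pole(s) → -40 dB/decade.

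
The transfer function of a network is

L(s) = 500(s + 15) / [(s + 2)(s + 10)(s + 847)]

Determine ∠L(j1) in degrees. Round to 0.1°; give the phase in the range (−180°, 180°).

At s = jω = j1:
zero (s+15): 15 + j1 → |·| = √(15²+1²) = √226 ≈ 15.033, ∠ = arctan(1/15) ≈ 3.81°
pole (s+2): 2 + j1 → |·| = √(2²+1²) = √5 ≈ 2.2361, ∠ = arctan(1/2) ≈ 26.57°
pole (s+10): 10 + j1 → |·| = √(10²+1²) = √101 ≈ 10.05, ∠ = arctan(1/10) ≈ 5.71°
pole (s+847): 847 + j1 → |·| = √(847²+1²) = √717410 ≈ 847, ∠ = arctan(1/847) ≈ 0.07°
∠L = 3.81° − 32.35° = -28.54°

-28.5°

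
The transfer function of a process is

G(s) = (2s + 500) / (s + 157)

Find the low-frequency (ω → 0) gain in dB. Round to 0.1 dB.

10.1 dB

G(0) = 500 / 157 ≈ 3.1847
20 log₁₀(3.1847) ≈ 10.06 dB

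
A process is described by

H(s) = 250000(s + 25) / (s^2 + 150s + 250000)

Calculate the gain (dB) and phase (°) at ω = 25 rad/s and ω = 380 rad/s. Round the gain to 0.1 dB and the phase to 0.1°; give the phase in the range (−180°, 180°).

At s = jω = j25:
zero (s+25): 25 + j25 → |·| = √(25²+25²) = √1250 ≈ 35.355, ∠ = arctan(25/25) ≈ 45.00°
quadratic: (j25)² + 150·j25 + 250000 = 249375 + j3750 → |·| ≈ 2.494e+05, ∠ ≈ 0.86°
|H| = 250000 · 35.355 / 2.494e+05 ≈ 35.44
Gain = 20 log₁₀(35.44) ≈ 30.99 dB
∠H = 45.00° − 0.86° = 44.14°

At s = jω = j380:
zero (s+25): 25 + j380 → |·| = √(25²+380²) = √145025 ≈ 380.82, ∠ = arctan(380/25) ≈ 86.24°
quadratic: (j380)² + 150·j380 + 250000 = 105600 + j57000 → |·| ≈ 1.2e+05, ∠ ≈ 28.36°
|H| = 250000 · 380.82 / 1.2e+05 ≈ 793.38
Gain = 20 log₁₀(793.38) ≈ 57.99 dB
∠H = 86.24° − 28.36° = 57.88°

ω = 25: 31.0 dB, 44.1°; ω = 380: 58.0 dB, 57.9°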